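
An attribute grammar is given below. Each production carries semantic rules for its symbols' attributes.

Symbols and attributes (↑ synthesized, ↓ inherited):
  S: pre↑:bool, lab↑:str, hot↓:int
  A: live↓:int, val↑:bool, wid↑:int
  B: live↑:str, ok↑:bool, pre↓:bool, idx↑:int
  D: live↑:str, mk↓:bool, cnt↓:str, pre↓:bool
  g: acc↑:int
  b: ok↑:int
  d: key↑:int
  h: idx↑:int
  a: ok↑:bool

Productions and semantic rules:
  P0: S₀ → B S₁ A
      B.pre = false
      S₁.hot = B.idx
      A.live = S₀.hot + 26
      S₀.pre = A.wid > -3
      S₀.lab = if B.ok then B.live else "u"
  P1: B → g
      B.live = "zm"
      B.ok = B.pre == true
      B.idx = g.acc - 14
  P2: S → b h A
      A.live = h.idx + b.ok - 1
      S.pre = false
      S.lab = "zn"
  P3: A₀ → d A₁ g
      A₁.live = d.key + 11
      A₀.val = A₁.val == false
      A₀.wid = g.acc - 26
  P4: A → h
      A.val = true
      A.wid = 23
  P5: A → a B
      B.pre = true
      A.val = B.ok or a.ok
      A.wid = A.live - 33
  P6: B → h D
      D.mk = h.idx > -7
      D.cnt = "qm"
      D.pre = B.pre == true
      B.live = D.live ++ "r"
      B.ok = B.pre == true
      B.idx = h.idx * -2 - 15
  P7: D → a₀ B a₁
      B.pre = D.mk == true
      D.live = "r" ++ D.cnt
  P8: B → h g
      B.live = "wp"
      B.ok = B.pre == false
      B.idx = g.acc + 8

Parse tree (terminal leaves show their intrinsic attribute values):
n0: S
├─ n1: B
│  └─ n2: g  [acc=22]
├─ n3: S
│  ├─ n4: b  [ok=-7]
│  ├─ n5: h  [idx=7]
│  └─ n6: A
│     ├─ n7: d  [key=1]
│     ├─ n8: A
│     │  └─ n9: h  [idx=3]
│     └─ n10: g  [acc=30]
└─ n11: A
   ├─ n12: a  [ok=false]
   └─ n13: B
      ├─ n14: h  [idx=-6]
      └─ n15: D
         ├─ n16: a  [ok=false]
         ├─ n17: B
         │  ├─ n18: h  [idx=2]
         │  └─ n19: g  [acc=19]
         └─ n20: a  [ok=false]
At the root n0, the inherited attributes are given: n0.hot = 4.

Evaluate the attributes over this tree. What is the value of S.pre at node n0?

false

1. n0.hot = 4  [given at root]
2. n1.pre = false  [false]
3. n2.acc = 22  [terminal]
4. n1.live = "zm"  ["zm"]
5. n1.ok = false  [B.pre == true]
6. n1.idx = 8  [g.acc - 14]
7. n3.hot = 8  [B.idx]
8. n4.ok = -7  [terminal]
9. n5.idx = 7  [terminal]
10. n6.live = -1  [h.idx + b.ok - 1]
11. n7.key = 1  [terminal]
12. n8.live = 12  [d.key + 11]
13. n9.idx = 3  [terminal]
14. n8.val = true  [true]
15. n8.wid = 23  [23]
16. n10.acc = 30  [terminal]
17. n6.val = false  [A₁.val == false]
18. n6.wid = 4  [g.acc - 26]
19. n3.pre = false  [false]
20. n3.lab = "zn"  ["zn"]
21. n11.live = 30  [S₀.hot + 26]
22. n12.ok = false  [terminal]
23. n13.pre = true  [true]
24. n14.idx = -6  [terminal]
25. n15.mk = true  [h.idx > -7]
26. n15.cnt = "qm"  ["qm"]
27. n15.pre = true  [B.pre == true]
28. n16.ok = false  [terminal]
29. n17.pre = true  [D.mk == true]
30. n18.idx = 2  [terminal]
31. n19.acc = 19  [terminal]
32. n17.live = "wp"  ["wp"]
33. n17.ok = false  [B.pre == false]
34. n17.idx = 27  [g.acc + 8]
35. n20.ok = false  [terminal]
36. n15.live = "rqm"  ["r" ++ D.cnt]
37. n13.live = "rqmr"  [D.live ++ "r"]
38. n13.ok = true  [B.pre == true]
39. n13.idx = -3  [h.idx * -2 - 15]
40. n11.val = true  [B.ok or a.ok]
41. n11.wid = -3  [A.live - 33]
42. n0.pre = false  [A.wid > -3]
43. n0.lab = "u"  [if B.ok then B.live else "u"]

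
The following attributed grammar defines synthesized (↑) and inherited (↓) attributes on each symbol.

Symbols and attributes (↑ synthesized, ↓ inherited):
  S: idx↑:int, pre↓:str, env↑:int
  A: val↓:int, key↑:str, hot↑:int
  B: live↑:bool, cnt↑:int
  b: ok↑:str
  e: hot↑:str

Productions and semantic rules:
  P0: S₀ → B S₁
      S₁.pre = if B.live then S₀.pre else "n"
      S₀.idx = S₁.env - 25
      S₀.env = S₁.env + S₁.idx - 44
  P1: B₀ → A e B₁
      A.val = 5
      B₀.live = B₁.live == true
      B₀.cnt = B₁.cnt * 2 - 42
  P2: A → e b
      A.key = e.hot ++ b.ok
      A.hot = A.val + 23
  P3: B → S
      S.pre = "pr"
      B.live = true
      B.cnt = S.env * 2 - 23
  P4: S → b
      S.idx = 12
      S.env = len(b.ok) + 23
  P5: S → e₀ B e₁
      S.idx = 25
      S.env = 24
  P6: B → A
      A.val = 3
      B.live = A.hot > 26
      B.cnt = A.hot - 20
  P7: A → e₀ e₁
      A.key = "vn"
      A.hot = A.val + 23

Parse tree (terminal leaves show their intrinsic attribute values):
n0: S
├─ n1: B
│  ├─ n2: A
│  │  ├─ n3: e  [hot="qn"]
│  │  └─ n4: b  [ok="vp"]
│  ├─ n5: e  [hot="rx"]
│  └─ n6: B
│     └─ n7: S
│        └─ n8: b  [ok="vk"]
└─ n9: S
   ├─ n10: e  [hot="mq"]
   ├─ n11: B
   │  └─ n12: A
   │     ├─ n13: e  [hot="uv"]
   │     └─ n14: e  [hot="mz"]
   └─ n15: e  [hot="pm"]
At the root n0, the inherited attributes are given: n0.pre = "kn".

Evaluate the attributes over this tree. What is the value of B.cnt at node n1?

1. n0.pre = "kn"  [given at root]
2. n2.val = 5  [5]
3. n3.hot = "qn"  [terminal]
4. n4.ok = "vp"  [terminal]
5. n2.key = "qnvp"  [e.hot ++ b.ok]
6. n2.hot = 28  [A.val + 23]
7. n5.hot = "rx"  [terminal]
8. n7.pre = "pr"  ["pr"]
9. n8.ok = "vk"  [terminal]
10. n7.idx = 12  [12]
11. n7.env = 25  [len(b.ok) + 23]
12. n6.live = true  [true]
13. n6.cnt = 27  [S.env * 2 - 23]
14. n1.live = true  [B₁.live == true]
15. n1.cnt = 12  [B₁.cnt * 2 - 42]
16. n9.pre = "kn"  [if B.live then S₀.pre else "n"]
17. n10.hot = "mq"  [terminal]
18. n12.val = 3  [3]
19. n13.hot = "uv"  [terminal]
20. n14.hot = "mz"  [terminal]
21. n12.key = "vn"  ["vn"]
22. n12.hot = 26  [A.val + 23]
23. n11.live = false  [A.hot > 26]
24. n11.cnt = 6  [A.hot - 20]
25. n15.hot = "pm"  [terminal]
26. n9.idx = 25  [25]
27. n9.env = 24  [24]
28. n0.idx = -1  [S₁.env - 25]
29. n0.env = 5  [S₁.env + S₁.idx - 44]

12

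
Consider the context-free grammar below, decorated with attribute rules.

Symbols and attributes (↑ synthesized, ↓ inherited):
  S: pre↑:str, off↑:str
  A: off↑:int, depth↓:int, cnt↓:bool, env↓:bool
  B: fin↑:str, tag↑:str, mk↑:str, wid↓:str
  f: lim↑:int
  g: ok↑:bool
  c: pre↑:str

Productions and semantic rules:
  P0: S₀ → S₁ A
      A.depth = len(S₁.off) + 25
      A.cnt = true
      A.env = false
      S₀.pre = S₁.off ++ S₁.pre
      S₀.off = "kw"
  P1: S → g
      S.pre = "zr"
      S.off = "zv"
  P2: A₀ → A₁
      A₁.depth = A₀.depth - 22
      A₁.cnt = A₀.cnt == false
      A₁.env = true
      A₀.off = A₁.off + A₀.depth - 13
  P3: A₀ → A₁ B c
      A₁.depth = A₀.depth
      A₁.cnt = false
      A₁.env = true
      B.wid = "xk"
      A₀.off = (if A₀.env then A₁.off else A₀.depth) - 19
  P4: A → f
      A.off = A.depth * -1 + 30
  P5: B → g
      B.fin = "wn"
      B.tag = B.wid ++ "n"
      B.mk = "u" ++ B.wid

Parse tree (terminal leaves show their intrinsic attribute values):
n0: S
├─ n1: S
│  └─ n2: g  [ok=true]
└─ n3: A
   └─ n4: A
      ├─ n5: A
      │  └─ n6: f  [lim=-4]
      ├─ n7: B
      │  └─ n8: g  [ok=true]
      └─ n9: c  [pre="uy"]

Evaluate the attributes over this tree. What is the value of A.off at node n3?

1. n2.ok = true  [terminal]
2. n1.pre = "zr"  ["zr"]
3. n1.off = "zv"  ["zv"]
4. n3.depth = 27  [len(S₁.off) + 25]
5. n3.cnt = true  [true]
6. n3.env = false  [false]
7. n4.depth = 5  [A₀.depth - 22]
8. n4.cnt = false  [A₀.cnt == false]
9. n4.env = true  [true]
10. n5.depth = 5  [A₀.depth]
11. n5.cnt = false  [false]
12. n5.env = true  [true]
13. n6.lim = -4  [terminal]
14. n5.off = 25  [A.depth * -1 + 30]
15. n7.wid = "xk"  ["xk"]
16. n8.ok = true  [terminal]
17. n7.fin = "wn"  ["wn"]
18. n7.tag = "xkn"  [B.wid ++ "n"]
19. n7.mk = "uxk"  ["u" ++ B.wid]
20. n9.pre = "uy"  [terminal]
21. n4.off = 6  [(if A₀.env then A₁.off else A₀.depth) - 19]
22. n3.off = 20  [A₁.off + A₀.depth - 13]
23. n0.pre = "zvzr"  [S₁.off ++ S₁.pre]
24. n0.off = "kw"  ["kw"]

20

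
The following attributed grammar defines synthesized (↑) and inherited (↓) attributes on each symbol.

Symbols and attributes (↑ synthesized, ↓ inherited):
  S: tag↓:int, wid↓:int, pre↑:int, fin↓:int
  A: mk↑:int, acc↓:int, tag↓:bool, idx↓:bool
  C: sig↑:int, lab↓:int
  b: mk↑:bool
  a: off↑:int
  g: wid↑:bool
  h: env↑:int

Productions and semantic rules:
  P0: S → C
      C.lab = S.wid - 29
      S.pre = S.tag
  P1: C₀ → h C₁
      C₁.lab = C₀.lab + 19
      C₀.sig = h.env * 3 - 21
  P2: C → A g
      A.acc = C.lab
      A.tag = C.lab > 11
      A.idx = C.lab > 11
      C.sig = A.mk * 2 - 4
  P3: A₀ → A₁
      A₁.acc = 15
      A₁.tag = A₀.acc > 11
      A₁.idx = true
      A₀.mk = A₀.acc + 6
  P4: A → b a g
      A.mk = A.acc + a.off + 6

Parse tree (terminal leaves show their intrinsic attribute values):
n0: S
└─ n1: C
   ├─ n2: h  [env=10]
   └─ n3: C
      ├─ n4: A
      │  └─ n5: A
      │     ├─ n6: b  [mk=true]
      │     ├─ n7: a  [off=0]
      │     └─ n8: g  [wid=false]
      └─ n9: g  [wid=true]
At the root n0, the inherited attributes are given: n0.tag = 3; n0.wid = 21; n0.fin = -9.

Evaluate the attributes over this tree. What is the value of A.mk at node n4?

1. n0.tag = 3  [given at root]
2. n0.wid = 21  [given at root]
3. n0.fin = -9  [given at root]
4. n1.lab = -8  [S.wid - 29]
5. n2.env = 10  [terminal]
6. n3.lab = 11  [C₀.lab + 19]
7. n4.acc = 11  [C.lab]
8. n4.tag = false  [C.lab > 11]
9. n4.idx = false  [C.lab > 11]
10. n5.acc = 15  [15]
11. n5.tag = false  [A₀.acc > 11]
12. n5.idx = true  [true]
13. n6.mk = true  [terminal]
14. n7.off = 0  [terminal]
15. n8.wid = false  [terminal]
16. n5.mk = 21  [A.acc + a.off + 6]
17. n4.mk = 17  [A₀.acc + 6]
18. n9.wid = true  [terminal]
19. n3.sig = 30  [A.mk * 2 - 4]
20. n1.sig = 9  [h.env * 3 - 21]
21. n0.pre = 3  [S.tag]

17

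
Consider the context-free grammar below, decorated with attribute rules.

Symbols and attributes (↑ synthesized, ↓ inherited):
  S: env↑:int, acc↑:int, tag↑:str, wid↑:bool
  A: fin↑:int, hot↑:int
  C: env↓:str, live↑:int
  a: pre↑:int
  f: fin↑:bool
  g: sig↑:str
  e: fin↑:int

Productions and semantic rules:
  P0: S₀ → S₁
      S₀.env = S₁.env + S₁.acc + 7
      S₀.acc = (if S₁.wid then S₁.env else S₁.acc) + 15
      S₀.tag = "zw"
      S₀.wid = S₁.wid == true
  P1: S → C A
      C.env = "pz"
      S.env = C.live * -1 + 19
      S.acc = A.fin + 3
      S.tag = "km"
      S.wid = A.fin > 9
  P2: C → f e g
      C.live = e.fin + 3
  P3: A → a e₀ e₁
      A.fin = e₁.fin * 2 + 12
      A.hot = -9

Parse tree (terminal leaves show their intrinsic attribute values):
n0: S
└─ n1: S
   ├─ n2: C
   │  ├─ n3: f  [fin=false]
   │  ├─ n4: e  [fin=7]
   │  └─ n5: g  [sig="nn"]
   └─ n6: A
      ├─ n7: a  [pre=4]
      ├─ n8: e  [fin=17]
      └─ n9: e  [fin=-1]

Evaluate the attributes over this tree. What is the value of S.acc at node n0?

24

1. n2.env = "pz"  ["pz"]
2. n3.fin = false  [terminal]
3. n4.fin = 7  [terminal]
4. n5.sig = "nn"  [terminal]
5. n2.live = 10  [e.fin + 3]
6. n7.pre = 4  [terminal]
7. n8.fin = 17  [terminal]
8. n9.fin = -1  [terminal]
9. n6.fin = 10  [e₁.fin * 2 + 12]
10. n6.hot = -9  [-9]
11. n1.env = 9  [C.live * -1 + 19]
12. n1.acc = 13  [A.fin + 3]
13. n1.tag = "km"  ["km"]
14. n1.wid = true  [A.fin > 9]
15. n0.env = 29  [S₁.env + S₁.acc + 7]
16. n0.acc = 24  [(if S₁.wid then S₁.env else S₁.acc) + 15]
17. n0.tag = "zw"  ["zw"]
18. n0.wid = true  [S₁.wid == true]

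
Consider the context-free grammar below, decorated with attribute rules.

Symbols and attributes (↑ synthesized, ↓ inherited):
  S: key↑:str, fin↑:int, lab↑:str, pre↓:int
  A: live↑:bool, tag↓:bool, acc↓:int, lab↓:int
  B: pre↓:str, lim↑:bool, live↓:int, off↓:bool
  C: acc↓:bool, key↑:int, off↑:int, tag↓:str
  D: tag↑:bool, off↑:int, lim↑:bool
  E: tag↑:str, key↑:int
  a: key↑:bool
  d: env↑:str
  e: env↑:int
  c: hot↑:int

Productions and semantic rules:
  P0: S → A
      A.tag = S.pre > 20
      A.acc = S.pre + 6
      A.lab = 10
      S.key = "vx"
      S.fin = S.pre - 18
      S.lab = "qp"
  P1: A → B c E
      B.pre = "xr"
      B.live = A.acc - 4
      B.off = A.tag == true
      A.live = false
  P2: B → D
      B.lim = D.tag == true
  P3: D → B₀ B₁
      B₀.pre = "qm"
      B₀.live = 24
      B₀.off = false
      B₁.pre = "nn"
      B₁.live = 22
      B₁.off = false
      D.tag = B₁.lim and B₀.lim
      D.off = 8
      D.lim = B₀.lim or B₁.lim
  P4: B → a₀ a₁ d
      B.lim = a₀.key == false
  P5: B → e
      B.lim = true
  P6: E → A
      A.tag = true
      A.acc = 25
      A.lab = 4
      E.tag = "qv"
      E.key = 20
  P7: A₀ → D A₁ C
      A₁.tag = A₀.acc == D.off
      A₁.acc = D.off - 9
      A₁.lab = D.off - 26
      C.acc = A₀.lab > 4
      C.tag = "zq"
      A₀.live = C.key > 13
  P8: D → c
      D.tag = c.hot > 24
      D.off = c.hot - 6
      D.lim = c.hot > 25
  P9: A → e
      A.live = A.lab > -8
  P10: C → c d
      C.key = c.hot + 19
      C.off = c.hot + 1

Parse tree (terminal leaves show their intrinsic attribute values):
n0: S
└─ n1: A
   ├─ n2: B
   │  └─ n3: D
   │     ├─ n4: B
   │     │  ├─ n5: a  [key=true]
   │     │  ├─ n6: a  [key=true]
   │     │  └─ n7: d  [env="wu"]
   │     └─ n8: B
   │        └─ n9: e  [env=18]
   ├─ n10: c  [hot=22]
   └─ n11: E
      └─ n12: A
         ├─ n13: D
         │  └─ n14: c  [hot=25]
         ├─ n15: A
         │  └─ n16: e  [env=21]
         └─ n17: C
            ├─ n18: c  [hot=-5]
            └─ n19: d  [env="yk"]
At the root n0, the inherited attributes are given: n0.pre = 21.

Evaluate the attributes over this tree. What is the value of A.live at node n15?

true

1. n0.pre = 21  [given at root]
2. n1.tag = true  [S.pre > 20]
3. n1.acc = 27  [S.pre + 6]
4. n1.lab = 10  [10]
5. n2.pre = "xr"  ["xr"]
6. n2.live = 23  [A.acc - 4]
7. n2.off = true  [A.tag == true]
8. n4.pre = "qm"  ["qm"]
9. n4.live = 24  [24]
10. n4.off = false  [false]
11. n5.key = true  [terminal]
12. n6.key = true  [terminal]
13. n7.env = "wu"  [terminal]
14. n4.lim = false  [a₀.key == false]
15. n8.pre = "nn"  ["nn"]
16. n8.live = 22  [22]
17. n8.off = false  [false]
18. n9.env = 18  [terminal]
19. n8.lim = true  [true]
20. n3.tag = false  [B₁.lim and B₀.lim]
21. n3.off = 8  [8]
22. n3.lim = true  [B₀.lim or B₁.lim]
23. n2.lim = false  [D.tag == true]
24. n10.hot = 22  [terminal]
25. n12.tag = true  [true]
26. n12.acc = 25  [25]
27. n12.lab = 4  [4]
28. n14.hot = 25  [terminal]
29. n13.tag = true  [c.hot > 24]
30. n13.off = 19  [c.hot - 6]
31. n13.lim = false  [c.hot > 25]
32. n15.tag = false  [A₀.acc == D.off]
33. n15.acc = 10  [D.off - 9]
34. n15.lab = -7  [D.off - 26]
35. n16.env = 21  [terminal]
36. n15.live = true  [A.lab > -8]
37. n17.acc = false  [A₀.lab > 4]
38. n17.tag = "zq"  ["zq"]
39. n18.hot = -5  [terminal]
40. n19.env = "yk"  [terminal]
41. n17.key = 14  [c.hot + 19]
42. n17.off = -4  [c.hot + 1]
43. n12.live = true  [C.key > 13]
44. n11.tag = "qv"  ["qv"]
45. n11.key = 20  [20]
46. n1.live = false  [false]
47. n0.key = "vx"  ["vx"]
48. n0.fin = 3  [S.pre - 18]
49. n0.lab = "qp"  ["qp"]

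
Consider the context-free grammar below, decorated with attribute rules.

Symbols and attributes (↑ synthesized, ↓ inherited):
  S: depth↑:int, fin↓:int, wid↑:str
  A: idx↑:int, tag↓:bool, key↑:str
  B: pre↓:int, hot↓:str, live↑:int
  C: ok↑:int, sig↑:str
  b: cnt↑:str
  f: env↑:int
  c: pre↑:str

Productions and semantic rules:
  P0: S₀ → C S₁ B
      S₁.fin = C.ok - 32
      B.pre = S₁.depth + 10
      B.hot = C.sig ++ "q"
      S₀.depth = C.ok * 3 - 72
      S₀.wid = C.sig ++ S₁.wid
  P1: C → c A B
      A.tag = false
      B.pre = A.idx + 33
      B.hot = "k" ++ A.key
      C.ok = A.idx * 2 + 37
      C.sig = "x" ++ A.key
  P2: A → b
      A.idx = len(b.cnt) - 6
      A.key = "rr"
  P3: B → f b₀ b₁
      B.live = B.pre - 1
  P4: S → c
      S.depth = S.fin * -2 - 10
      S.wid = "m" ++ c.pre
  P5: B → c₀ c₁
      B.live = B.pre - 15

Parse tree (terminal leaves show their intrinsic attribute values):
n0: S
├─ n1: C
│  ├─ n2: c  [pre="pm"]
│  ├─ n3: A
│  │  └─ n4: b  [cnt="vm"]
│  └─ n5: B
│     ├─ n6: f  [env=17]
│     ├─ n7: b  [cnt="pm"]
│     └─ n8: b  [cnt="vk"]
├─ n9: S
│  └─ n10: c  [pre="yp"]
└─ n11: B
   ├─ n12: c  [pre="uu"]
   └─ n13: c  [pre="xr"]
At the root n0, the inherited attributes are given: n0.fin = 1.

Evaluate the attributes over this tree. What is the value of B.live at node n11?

1. n0.fin = 1  [given at root]
2. n2.pre = "pm"  [terminal]
3. n3.tag = false  [false]
4. n4.cnt = "vm"  [terminal]
5. n3.idx = -4  [len(b.cnt) - 6]
6. n3.key = "rr"  ["rr"]
7. n5.pre = 29  [A.idx + 33]
8. n5.hot = "krr"  ["k" ++ A.key]
9. n6.env = 17  [terminal]
10. n7.cnt = "pm"  [terminal]
11. n8.cnt = "vk"  [terminal]
12. n5.live = 28  [B.pre - 1]
13. n1.ok = 29  [A.idx * 2 + 37]
14. n1.sig = "xrr"  ["x" ++ A.key]
15. n9.fin = -3  [C.ok - 32]
16. n10.pre = "yp"  [terminal]
17. n9.depth = -4  [S.fin * -2 - 10]
18. n9.wid = "myp"  ["m" ++ c.pre]
19. n11.pre = 6  [S₁.depth + 10]
20. n11.hot = "xrrq"  [C.sig ++ "q"]
21. n12.pre = "uu"  [terminal]
22. n13.pre = "xr"  [terminal]
23. n11.live = -9  [B.pre - 15]
24. n0.depth = 15  [C.ok * 3 - 72]
25. n0.wid = "xrrmyp"  [C.sig ++ S₁.wid]

-9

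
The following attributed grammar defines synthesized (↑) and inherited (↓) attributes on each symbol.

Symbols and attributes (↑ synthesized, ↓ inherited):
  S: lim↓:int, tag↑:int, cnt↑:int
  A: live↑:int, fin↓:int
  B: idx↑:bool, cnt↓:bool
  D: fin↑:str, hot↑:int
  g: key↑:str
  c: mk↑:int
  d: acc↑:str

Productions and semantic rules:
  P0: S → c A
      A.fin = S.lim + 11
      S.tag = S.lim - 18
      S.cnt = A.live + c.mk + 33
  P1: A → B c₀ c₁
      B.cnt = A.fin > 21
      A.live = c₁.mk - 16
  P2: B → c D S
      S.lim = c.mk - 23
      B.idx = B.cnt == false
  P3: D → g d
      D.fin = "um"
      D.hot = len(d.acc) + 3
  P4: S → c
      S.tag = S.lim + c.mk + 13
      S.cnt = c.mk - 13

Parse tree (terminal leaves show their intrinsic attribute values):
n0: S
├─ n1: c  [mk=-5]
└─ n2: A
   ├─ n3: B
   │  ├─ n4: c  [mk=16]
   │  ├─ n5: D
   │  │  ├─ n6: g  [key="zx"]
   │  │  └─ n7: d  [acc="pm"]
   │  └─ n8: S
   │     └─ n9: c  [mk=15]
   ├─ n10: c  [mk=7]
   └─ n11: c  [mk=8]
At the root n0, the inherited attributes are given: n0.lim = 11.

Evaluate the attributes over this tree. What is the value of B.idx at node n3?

1. n0.lim = 11  [given at root]
2. n1.mk = -5  [terminal]
3. n2.fin = 22  [S.lim + 11]
4. n3.cnt = true  [A.fin > 21]
5. n4.mk = 16  [terminal]
6. n6.key = "zx"  [terminal]
7. n7.acc = "pm"  [terminal]
8. n5.fin = "um"  ["um"]
9. n5.hot = 5  [len(d.acc) + 3]
10. n8.lim = -7  [c.mk - 23]
11. n9.mk = 15  [terminal]
12. n8.tag = 21  [S.lim + c.mk + 13]
13. n8.cnt = 2  [c.mk - 13]
14. n3.idx = false  [B.cnt == false]
15. n10.mk = 7  [terminal]
16. n11.mk = 8  [terminal]
17. n2.live = -8  [c₁.mk - 16]
18. n0.tag = -7  [S.lim - 18]
19. n0.cnt = 20  [A.live + c.mk + 33]

false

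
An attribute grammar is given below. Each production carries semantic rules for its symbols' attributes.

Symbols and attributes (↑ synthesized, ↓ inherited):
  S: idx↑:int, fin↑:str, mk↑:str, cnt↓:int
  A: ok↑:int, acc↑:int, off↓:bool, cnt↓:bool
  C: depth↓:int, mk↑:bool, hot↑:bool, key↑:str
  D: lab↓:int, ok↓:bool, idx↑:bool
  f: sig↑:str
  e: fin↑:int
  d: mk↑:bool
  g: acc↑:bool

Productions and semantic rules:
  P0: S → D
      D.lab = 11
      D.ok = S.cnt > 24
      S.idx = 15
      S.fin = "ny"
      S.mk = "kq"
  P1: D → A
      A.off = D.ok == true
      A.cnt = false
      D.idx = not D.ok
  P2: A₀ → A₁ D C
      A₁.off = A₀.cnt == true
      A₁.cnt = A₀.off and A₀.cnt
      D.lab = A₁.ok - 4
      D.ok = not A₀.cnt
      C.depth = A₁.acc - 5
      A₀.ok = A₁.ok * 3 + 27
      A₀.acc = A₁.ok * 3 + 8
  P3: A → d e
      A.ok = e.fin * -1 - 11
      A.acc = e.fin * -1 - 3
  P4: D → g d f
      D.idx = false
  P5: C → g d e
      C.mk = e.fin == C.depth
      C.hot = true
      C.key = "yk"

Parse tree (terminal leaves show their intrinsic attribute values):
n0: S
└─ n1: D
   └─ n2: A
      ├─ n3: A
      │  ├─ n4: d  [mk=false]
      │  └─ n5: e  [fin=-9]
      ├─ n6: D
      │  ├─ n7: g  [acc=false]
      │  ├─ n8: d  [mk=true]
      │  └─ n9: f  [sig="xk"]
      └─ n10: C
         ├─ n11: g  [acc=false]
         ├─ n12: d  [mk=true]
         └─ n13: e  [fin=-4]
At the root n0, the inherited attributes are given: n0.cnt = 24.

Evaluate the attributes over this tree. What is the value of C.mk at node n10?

false

1. n0.cnt = 24  [given at root]
2. n1.lab = 11  [11]
3. n1.ok = false  [S.cnt > 24]
4. n2.off = false  [D.ok == true]
5. n2.cnt = false  [false]
6. n3.off = false  [A₀.cnt == true]
7. n3.cnt = false  [A₀.off and A₀.cnt]
8. n4.mk = false  [terminal]
9. n5.fin = -9  [terminal]
10. n3.ok = -2  [e.fin * -1 - 11]
11. n3.acc = 6  [e.fin * -1 - 3]
12. n6.lab = -6  [A₁.ok - 4]
13. n6.ok = true  [not A₀.cnt]
14. n7.acc = false  [terminal]
15. n8.mk = true  [terminal]
16. n9.sig = "xk"  [terminal]
17. n6.idx = false  [false]
18. n10.depth = 1  [A₁.acc - 5]
19. n11.acc = false  [terminal]
20. n12.mk = true  [terminal]
21. n13.fin = -4  [terminal]
22. n10.mk = false  [e.fin == C.depth]
23. n10.hot = true  [true]
24. n10.key = "yk"  ["yk"]
25. n2.ok = 21  [A₁.ok * 3 + 27]
26. n2.acc = 2  [A₁.ok * 3 + 8]
27. n1.idx = true  [not D.ok]
28. n0.idx = 15  [15]
29. n0.fin = "ny"  ["ny"]
30. n0.mk = "kq"  ["kq"]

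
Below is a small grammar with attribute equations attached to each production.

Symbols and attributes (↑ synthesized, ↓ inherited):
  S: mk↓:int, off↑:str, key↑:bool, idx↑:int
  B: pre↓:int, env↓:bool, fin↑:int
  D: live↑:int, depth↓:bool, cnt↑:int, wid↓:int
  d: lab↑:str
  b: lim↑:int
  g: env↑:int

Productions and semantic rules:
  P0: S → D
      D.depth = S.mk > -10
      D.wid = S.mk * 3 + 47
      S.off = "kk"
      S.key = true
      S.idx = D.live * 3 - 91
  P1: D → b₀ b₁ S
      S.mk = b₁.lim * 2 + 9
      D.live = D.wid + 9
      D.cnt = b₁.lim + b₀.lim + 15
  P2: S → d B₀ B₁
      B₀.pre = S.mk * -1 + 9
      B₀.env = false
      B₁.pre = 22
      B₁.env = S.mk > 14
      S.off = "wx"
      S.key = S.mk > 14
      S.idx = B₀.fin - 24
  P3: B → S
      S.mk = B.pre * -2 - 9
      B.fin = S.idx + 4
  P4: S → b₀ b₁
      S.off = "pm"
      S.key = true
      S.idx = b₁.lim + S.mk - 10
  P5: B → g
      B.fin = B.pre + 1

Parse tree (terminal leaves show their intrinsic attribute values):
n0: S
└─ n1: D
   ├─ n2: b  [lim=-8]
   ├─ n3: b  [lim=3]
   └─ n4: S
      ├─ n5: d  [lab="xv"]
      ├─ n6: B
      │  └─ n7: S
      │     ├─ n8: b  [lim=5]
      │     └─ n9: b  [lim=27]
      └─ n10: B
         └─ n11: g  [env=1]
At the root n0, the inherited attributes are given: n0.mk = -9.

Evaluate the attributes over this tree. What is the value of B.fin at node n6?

1. n0.mk = -9  [given at root]
2. n1.depth = true  [S.mk > -10]
3. n1.wid = 20  [S.mk * 3 + 47]
4. n2.lim = -8  [terminal]
5. n3.lim = 3  [terminal]
6. n4.mk = 15  [b₁.lim * 2 + 9]
7. n5.lab = "xv"  [terminal]
8. n6.pre = -6  [S.mk * -1 + 9]
9. n6.env = false  [false]
10. n7.mk = 3  [B.pre * -2 - 9]
11. n8.lim = 5  [terminal]
12. n9.lim = 27  [terminal]
13. n7.off = "pm"  ["pm"]
14. n7.key = true  [true]
15. n7.idx = 20  [b₁.lim + S.mk - 10]
16. n6.fin = 24  [S.idx + 4]
17. n10.pre = 22  [22]
18. n10.env = true  [S.mk > 14]
19. n11.env = 1  [terminal]
20. n10.fin = 23  [B.pre + 1]
21. n4.off = "wx"  ["wx"]
22. n4.key = true  [S.mk > 14]
23. n4.idx = 0  [B₀.fin - 24]
24. n1.live = 29  [D.wid + 9]
25. n1.cnt = 10  [b₁.lim + b₀.lim + 15]
26. n0.off = "kk"  ["kk"]
27. n0.key = true  [true]
28. n0.idx = -4  [D.live * 3 - 91]

24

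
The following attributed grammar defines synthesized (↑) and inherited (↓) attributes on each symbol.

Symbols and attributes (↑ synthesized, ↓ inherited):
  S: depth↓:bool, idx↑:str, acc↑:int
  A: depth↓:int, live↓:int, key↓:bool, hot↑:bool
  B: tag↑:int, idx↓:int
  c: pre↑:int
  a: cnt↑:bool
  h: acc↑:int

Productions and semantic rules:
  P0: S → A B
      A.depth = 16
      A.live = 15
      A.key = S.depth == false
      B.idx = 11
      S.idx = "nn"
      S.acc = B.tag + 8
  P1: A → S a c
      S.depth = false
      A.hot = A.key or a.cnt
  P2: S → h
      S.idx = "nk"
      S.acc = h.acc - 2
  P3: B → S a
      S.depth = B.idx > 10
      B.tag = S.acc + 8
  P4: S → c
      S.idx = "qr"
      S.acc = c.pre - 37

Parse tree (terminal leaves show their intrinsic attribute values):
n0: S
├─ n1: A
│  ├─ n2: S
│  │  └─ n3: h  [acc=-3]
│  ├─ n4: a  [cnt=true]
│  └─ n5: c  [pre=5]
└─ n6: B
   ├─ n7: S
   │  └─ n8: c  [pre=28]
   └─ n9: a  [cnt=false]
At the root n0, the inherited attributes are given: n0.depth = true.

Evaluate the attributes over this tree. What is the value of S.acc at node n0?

7

1. n0.depth = true  [given at root]
2. n1.depth = 16  [16]
3. n1.live = 15  [15]
4. n1.key = false  [S.depth == false]
5. n2.depth = false  [false]
6. n3.acc = -3  [terminal]
7. n2.idx = "nk"  ["nk"]
8. n2.acc = -5  [h.acc - 2]
9. n4.cnt = true  [terminal]
10. n5.pre = 5  [terminal]
11. n1.hot = true  [A.key or a.cnt]
12. n6.idx = 11  [11]
13. n7.depth = true  [B.idx > 10]
14. n8.pre = 28  [terminal]
15. n7.idx = "qr"  ["qr"]
16. n7.acc = -9  [c.pre - 37]
17. n9.cnt = false  [terminal]
18. n6.tag = -1  [S.acc + 8]
19. n0.idx = "nn"  ["nn"]
20. n0.acc = 7  [B.tag + 8]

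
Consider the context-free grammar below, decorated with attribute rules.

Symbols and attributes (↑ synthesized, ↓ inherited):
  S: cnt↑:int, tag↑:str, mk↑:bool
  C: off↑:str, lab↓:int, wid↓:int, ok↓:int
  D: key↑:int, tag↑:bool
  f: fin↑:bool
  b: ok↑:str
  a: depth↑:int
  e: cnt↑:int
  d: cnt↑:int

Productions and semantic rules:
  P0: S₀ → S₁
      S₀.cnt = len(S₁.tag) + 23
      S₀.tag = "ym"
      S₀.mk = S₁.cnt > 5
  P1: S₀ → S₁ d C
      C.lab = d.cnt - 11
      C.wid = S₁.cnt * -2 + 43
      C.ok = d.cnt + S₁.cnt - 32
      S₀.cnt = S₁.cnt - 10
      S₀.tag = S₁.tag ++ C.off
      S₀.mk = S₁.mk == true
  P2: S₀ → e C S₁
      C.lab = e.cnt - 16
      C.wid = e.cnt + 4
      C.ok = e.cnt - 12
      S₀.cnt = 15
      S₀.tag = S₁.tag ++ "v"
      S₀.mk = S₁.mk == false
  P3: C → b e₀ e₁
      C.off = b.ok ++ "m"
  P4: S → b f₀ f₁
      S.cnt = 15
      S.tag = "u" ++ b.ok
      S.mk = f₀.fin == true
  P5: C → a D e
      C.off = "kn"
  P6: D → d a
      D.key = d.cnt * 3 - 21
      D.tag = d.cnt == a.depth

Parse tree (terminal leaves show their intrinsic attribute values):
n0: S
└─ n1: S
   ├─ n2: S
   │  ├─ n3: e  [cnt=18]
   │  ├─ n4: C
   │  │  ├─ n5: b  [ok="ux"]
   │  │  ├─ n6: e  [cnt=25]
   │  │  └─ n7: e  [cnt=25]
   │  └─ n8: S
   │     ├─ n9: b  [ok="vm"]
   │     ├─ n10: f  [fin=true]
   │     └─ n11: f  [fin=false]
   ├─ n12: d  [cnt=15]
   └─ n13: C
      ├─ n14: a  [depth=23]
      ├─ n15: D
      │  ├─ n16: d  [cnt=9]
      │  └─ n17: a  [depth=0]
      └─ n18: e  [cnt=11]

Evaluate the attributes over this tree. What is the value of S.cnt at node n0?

1. n3.cnt = 18  [terminal]
2. n4.lab = 2  [e.cnt - 16]
3. n4.wid = 22  [e.cnt + 4]
4. n4.ok = 6  [e.cnt - 12]
5. n5.ok = "ux"  [terminal]
6. n6.cnt = 25  [terminal]
7. n7.cnt = 25  [terminal]
8. n4.off = "uxm"  [b.ok ++ "m"]
9. n9.ok = "vm"  [terminal]
10. n10.fin = true  [terminal]
11. n11.fin = false  [terminal]
12. n8.cnt = 15  [15]
13. n8.tag = "uvm"  ["u" ++ b.ok]
14. n8.mk = true  [f₀.fin == true]
15. n2.cnt = 15  [15]
16. n2.tag = "uvmv"  [S₁.tag ++ "v"]
17. n2.mk = false  [S₁.mk == false]
18. n12.cnt = 15  [terminal]
19. n13.lab = 4  [d.cnt - 11]
20. n13.wid = 13  [S₁.cnt * -2 + 43]
21. n13.ok = -2  [d.cnt + S₁.cnt - 32]
22. n14.depth = 23  [terminal]
23. n16.cnt = 9  [terminal]
24. n17.depth = 0  [terminal]
25. n15.key = 6  [d.cnt * 3 - 21]
26. n15.tag = false  [d.cnt == a.depth]
27. n18.cnt = 11  [terminal]
28. n13.off = "kn"  ["kn"]
29. n1.cnt = 5  [S₁.cnt - 10]
30. n1.tag = "uvmvkn"  [S₁.tag ++ C.off]
31. n1.mk = false  [S₁.mk == true]
32. n0.cnt = 29  [len(S₁.tag) + 23]
33. n0.tag = "ym"  ["ym"]
34. n0.mk = false  [S₁.cnt > 5]

29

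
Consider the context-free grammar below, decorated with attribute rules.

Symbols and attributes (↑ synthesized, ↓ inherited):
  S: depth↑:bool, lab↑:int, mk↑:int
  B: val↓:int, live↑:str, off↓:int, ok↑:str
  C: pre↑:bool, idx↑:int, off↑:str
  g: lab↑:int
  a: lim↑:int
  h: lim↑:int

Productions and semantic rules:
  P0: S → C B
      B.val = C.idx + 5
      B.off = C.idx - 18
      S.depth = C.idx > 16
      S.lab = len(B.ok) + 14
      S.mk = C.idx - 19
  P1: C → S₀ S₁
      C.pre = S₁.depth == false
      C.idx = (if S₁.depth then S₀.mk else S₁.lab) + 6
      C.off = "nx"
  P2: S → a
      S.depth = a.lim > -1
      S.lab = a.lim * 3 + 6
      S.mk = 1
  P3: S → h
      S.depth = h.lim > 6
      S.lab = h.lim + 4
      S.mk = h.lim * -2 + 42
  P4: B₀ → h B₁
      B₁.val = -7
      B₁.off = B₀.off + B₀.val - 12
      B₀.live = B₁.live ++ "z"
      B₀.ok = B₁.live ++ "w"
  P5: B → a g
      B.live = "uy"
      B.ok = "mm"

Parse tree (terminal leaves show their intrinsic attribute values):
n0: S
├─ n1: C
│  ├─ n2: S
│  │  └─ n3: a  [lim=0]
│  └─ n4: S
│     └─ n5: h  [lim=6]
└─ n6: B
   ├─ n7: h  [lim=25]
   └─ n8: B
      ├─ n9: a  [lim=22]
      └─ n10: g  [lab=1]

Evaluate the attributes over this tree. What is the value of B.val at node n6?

21

1. n3.lim = 0  [terminal]
2. n2.depth = true  [a.lim > -1]
3. n2.lab = 6  [a.lim * 3 + 6]
4. n2.mk = 1  [1]
5. n5.lim = 6  [terminal]
6. n4.depth = false  [h.lim > 6]
7. n4.lab = 10  [h.lim + 4]
8. n4.mk = 30  [h.lim * -2 + 42]
9. n1.pre = true  [S₁.depth == false]
10. n1.idx = 16  [(if S₁.depth then S₀.mk else S₁.lab) + 6]
11. n1.off = "nx"  ["nx"]
12. n6.val = 21  [C.idx + 5]
13. n6.off = -2  [C.idx - 18]
14. n7.lim = 25  [terminal]
15. n8.val = -7  [-7]
16. n8.off = 7  [B₀.off + B₀.val - 12]
17. n9.lim = 22  [terminal]
18. n10.lab = 1  [terminal]
19. n8.live = "uy"  ["uy"]
20. n8.ok = "mm"  ["mm"]
21. n6.live = "uyz"  [B₁.live ++ "z"]
22. n6.ok = "uyw"  [B₁.live ++ "w"]
23. n0.depth = false  [C.idx > 16]
24. n0.lab = 17  [len(B.ok) + 14]
25. n0.mk = -3  [C.idx - 19]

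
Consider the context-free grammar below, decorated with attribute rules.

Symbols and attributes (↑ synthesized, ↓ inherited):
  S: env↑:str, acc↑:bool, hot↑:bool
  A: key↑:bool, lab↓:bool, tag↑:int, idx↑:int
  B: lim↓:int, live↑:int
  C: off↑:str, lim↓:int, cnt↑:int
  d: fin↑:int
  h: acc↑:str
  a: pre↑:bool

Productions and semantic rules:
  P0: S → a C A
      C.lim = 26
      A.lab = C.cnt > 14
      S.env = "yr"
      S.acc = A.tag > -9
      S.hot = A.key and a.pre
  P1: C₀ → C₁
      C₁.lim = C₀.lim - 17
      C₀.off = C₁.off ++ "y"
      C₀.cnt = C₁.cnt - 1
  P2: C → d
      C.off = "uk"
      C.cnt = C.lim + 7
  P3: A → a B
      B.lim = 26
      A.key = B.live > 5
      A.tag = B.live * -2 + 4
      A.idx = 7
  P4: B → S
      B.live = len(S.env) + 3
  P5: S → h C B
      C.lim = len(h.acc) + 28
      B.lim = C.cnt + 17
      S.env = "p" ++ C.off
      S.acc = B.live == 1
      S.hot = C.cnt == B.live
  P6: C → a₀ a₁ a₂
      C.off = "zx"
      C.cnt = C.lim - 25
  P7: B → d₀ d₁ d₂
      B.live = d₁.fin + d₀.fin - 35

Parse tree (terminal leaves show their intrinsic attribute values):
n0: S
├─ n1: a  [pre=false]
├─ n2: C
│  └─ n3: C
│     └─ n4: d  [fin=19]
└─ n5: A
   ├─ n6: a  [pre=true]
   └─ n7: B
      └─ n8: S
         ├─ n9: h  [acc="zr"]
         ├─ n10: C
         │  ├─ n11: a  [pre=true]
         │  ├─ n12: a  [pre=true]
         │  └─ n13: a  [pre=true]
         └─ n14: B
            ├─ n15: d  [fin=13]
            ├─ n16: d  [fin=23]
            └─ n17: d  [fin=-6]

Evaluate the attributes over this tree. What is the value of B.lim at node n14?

22

1. n1.pre = false  [terminal]
2. n2.lim = 26  [26]
3. n3.lim = 9  [C₀.lim - 17]
4. n4.fin = 19  [terminal]
5. n3.off = "uk"  ["uk"]
6. n3.cnt = 16  [C.lim + 7]
7. n2.off = "uky"  [C₁.off ++ "y"]
8. n2.cnt = 15  [C₁.cnt - 1]
9. n5.lab = true  [C.cnt > 14]
10. n6.pre = true  [terminal]
11. n7.lim = 26  [26]
12. n9.acc = "zr"  [terminal]
13. n10.lim = 30  [len(h.acc) + 28]
14. n11.pre = true  [terminal]
15. n12.pre = true  [terminal]
16. n13.pre = true  [terminal]
17. n10.off = "zx"  ["zx"]
18. n10.cnt = 5  [C.lim - 25]
19. n14.lim = 22  [C.cnt + 17]
20. n15.fin = 13  [terminal]
21. n16.fin = 23  [terminal]
22. n17.fin = -6  [terminal]
23. n14.live = 1  [d₁.fin + d₀.fin - 35]
24. n8.env = "pzx"  ["p" ++ C.off]
25. n8.acc = true  [B.live == 1]
26. n8.hot = false  [C.cnt == B.live]
27. n7.live = 6  [len(S.env) + 3]
28. n5.key = true  [B.live > 5]
29. n5.tag = -8  [B.live * -2 + 4]
30. n5.idx = 7  [7]
31. n0.env = "yr"  ["yr"]
32. n0.acc = true  [A.tag > -9]
33. n0.hot = false  [A.key and a.pre]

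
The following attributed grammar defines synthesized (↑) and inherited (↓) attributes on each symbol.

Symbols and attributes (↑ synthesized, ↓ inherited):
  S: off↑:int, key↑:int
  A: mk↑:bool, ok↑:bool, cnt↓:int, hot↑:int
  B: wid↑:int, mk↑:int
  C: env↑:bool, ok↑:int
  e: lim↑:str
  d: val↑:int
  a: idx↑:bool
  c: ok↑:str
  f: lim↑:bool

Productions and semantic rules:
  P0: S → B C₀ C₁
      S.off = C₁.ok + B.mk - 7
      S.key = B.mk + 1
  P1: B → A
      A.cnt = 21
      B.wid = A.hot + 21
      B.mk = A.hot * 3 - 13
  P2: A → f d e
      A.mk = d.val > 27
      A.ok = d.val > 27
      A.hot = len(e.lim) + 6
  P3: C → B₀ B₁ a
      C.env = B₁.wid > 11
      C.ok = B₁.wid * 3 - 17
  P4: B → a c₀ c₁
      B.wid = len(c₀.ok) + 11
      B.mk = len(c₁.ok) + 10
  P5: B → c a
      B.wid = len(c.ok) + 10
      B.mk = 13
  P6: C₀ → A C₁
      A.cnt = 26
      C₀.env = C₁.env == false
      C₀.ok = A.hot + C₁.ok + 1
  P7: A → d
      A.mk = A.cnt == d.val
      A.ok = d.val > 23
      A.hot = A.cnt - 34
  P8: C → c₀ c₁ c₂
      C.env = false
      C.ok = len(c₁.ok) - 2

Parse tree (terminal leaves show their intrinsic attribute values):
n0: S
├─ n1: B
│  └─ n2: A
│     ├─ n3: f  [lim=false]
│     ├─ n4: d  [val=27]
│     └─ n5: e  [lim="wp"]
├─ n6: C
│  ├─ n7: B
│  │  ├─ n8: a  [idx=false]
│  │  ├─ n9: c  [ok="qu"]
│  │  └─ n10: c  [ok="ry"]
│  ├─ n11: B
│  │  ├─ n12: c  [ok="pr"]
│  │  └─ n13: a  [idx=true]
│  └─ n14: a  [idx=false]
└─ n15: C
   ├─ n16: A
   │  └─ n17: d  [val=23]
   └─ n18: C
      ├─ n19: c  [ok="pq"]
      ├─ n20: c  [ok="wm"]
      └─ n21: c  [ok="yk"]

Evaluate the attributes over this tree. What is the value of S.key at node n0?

12

1. n2.cnt = 21  [21]
2. n3.lim = false  [terminal]
3. n4.val = 27  [terminal]
4. n5.lim = "wp"  [terminal]
5. n2.mk = false  [d.val > 27]
6. n2.ok = false  [d.val > 27]
7. n2.hot = 8  [len(e.lim) + 6]
8. n1.wid = 29  [A.hot + 21]
9. n1.mk = 11  [A.hot * 3 - 13]
10. n8.idx = false  [terminal]
11. n9.ok = "qu"  [terminal]
12. n10.ok = "ry"  [terminal]
13. n7.wid = 13  [len(c₀.ok) + 11]
14. n7.mk = 12  [len(c₁.ok) + 10]
15. n12.ok = "pr"  [terminal]
16. n13.idx = true  [terminal]
17. n11.wid = 12  [len(c.ok) + 10]
18. n11.mk = 13  [13]
19. n14.idx = false  [terminal]
20. n6.env = true  [B₁.wid > 11]
21. n6.ok = 19  [B₁.wid * 3 - 17]
22. n16.cnt = 26  [26]
23. n17.val = 23  [terminal]
24. n16.mk = false  [A.cnt == d.val]
25. n16.ok = false  [d.val > 23]
26. n16.hot = -8  [A.cnt - 34]
27. n19.ok = "pq"  [terminal]
28. n20.ok = "wm"  [terminal]
29. n21.ok = "yk"  [terminal]
30. n18.env = false  [false]
31. n18.ok = 0  [len(c₁.ok) - 2]
32. n15.env = true  [C₁.env == false]
33. n15.ok = -7  [A.hot + C₁.ok + 1]
34. n0.off = -3  [C₁.ok + B.mk - 7]
35. n0.key = 12  [B.mk + 1]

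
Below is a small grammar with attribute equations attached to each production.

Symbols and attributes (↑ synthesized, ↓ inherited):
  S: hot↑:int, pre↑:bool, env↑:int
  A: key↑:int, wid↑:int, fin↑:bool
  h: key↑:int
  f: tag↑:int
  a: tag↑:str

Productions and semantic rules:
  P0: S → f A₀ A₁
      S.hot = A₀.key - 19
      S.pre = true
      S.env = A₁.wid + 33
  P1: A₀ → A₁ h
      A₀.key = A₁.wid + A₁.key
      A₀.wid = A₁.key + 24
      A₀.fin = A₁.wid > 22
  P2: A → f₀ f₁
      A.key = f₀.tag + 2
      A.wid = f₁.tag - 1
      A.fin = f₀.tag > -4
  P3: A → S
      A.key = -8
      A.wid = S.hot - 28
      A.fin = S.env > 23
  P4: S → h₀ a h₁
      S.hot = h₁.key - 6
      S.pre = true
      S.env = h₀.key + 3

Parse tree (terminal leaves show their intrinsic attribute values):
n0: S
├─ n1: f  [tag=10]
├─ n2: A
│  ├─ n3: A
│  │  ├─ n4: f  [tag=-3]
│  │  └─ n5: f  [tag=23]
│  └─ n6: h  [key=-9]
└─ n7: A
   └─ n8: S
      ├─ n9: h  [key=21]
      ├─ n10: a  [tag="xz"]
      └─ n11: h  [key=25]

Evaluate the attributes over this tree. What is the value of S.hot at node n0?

1. n1.tag = 10  [terminal]
2. n4.tag = -3  [terminal]
3. n5.tag = 23  [terminal]
4. n3.key = -1  [f₀.tag + 2]
5. n3.wid = 22  [f₁.tag - 1]
6. n3.fin = true  [f₀.tag > -4]
7. n6.key = -9  [terminal]
8. n2.key = 21  [A₁.wid + A₁.key]
9. n2.wid = 23  [A₁.key + 24]
10. n2.fin = false  [A₁.wid > 22]
11. n9.key = 21  [terminal]
12. n10.tag = "xz"  [terminal]
13. n11.key = 25  [terminal]
14. n8.hot = 19  [h₁.key - 6]
15. n8.pre = true  [true]
16. n8.env = 24  [h₀.key + 3]
17. n7.key = -8  [-8]
18. n7.wid = -9  [S.hot - 28]
19. n7.fin = true  [S.env > 23]
20. n0.hot = 2  [A₀.key - 19]
21. n0.pre = true  [true]
22. n0.env = 24  [A₁.wid + 33]

2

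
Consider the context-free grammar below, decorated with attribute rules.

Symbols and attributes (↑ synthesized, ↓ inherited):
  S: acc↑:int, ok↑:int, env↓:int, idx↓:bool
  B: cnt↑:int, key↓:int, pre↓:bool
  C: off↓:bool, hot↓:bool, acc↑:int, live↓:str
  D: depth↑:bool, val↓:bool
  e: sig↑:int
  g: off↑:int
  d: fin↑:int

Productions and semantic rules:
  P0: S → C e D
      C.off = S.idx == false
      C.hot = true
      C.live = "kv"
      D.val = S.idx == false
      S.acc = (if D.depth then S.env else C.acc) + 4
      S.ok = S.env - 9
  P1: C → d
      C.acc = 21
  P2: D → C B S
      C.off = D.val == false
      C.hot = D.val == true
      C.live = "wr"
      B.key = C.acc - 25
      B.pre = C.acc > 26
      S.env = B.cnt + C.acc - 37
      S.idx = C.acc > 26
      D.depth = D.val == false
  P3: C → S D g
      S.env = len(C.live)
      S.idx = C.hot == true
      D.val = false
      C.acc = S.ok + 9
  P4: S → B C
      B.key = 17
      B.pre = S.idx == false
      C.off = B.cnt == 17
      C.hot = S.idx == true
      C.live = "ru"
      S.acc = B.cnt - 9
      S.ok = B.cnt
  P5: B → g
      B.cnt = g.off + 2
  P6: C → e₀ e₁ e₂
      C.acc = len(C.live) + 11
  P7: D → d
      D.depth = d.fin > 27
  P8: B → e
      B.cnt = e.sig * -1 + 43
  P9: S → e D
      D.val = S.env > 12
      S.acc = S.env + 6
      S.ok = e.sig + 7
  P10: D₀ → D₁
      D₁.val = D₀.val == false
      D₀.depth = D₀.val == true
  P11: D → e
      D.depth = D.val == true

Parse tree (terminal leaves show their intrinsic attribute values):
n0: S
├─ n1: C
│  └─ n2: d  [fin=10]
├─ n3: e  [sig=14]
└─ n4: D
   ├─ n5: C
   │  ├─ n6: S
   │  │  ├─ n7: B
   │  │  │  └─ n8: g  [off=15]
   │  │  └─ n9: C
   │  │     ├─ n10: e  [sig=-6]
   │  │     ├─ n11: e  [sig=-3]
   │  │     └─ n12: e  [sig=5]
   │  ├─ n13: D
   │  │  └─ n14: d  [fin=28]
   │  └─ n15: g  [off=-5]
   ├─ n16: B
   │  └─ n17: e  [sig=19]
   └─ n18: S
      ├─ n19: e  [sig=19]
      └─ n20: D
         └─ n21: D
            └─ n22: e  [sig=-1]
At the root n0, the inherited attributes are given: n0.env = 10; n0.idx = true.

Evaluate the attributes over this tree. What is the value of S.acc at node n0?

1. n0.env = 10  [given at root]
2. n0.idx = true  [given at root]
3. n1.off = false  [S.idx == false]
4. n1.hot = true  [true]
5. n1.live = "kv"  ["kv"]
6. n2.fin = 10  [terminal]
7. n1.acc = 21  [21]
8. n3.sig = 14  [terminal]
9. n4.val = false  [S.idx == false]
10. n5.off = true  [D.val == false]
11. n5.hot = false  [D.val == true]
12. n5.live = "wr"  ["wr"]
13. n6.env = 2  [len(C.live)]
14. n6.idx = false  [C.hot == true]
15. n7.key = 17  [17]
16. n7.pre = true  [S.idx == false]
17. n8.off = 15  [terminal]
18. n7.cnt = 17  [g.off + 2]
19. n9.off = true  [B.cnt == 17]
20. n9.hot = false  [S.idx == true]
21. n9.live = "ru"  ["ru"]
22. n10.sig = -6  [terminal]
23. n11.sig = -3  [terminal]
24. n12.sig = 5  [terminal]
25. n9.acc = 13  [len(C.live) + 11]
26. n6.acc = 8  [B.cnt - 9]
27. n6.ok = 17  [B.cnt]
28. n13.val = false  [false]
29. n14.fin = 28  [terminal]
30. n13.depth = true  [d.fin > 27]
31. n15.off = -5  [terminal]
32. n5.acc = 26  [S.ok + 9]
33. n16.key = 1  [C.acc - 25]
34. n16.pre = false  [C.acc > 26]
35. n17.sig = 19  [terminal]
36. n16.cnt = 24  [e.sig * -1 + 43]
37. n18.env = 13  [B.cnt + C.acc - 37]
38. n18.idx = false  [C.acc > 26]
39. n19.sig = 19  [terminal]
40. n20.val = true  [S.env > 12]
41. n21.val = false  [D₀.val == false]
42. n22.sig = -1  [terminal]
43. n21.depth = false  [D.val == true]
44. n20.depth = true  [D₀.val == true]
45. n18.acc = 19  [S.env + 6]
46. n18.ok = 26  [e.sig + 7]
47. n4.depth = true  [D.val == false]
48. n0.acc = 14  [(if D.depth then S.env else C.acc) + 4]
49. n0.ok = 1  [S.env - 9]

14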